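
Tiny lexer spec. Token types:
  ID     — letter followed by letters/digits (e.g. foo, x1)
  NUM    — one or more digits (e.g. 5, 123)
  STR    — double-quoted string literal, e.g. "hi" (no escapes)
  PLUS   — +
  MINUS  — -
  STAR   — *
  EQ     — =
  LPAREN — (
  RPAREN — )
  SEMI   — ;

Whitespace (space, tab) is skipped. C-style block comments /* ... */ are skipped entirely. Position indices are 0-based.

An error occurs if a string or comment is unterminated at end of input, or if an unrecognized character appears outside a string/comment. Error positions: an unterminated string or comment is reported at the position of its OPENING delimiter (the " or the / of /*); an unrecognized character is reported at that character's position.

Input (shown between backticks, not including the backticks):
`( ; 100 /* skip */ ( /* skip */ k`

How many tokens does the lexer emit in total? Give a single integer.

pos=0: emit LPAREN '('
pos=2: emit SEMI ';'
pos=4: emit NUM '100' (now at pos=7)
pos=8: enter COMMENT mode (saw '/*')
exit COMMENT mode (now at pos=18)
pos=19: emit LPAREN '('
pos=21: enter COMMENT mode (saw '/*')
exit COMMENT mode (now at pos=31)
pos=32: emit ID 'k' (now at pos=33)
DONE. 5 tokens: [LPAREN, SEMI, NUM, LPAREN, ID]

Answer: 5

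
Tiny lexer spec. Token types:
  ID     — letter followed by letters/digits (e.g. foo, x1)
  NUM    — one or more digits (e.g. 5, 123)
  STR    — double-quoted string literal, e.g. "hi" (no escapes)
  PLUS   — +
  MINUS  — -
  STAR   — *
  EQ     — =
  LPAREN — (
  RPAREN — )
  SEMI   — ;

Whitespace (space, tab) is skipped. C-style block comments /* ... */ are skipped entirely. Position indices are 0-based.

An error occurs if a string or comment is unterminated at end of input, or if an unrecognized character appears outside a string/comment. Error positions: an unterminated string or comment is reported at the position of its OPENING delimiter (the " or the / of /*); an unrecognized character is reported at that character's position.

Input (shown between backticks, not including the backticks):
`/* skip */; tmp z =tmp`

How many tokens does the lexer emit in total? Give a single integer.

Answer: 5

Derivation:
pos=0: enter COMMENT mode (saw '/*')
exit COMMENT mode (now at pos=10)
pos=10: emit SEMI ';'
pos=12: emit ID 'tmp' (now at pos=15)
pos=16: emit ID 'z' (now at pos=17)
pos=18: emit EQ '='
pos=19: emit ID 'tmp' (now at pos=22)
DONE. 5 tokens: [SEMI, ID, ID, EQ, ID]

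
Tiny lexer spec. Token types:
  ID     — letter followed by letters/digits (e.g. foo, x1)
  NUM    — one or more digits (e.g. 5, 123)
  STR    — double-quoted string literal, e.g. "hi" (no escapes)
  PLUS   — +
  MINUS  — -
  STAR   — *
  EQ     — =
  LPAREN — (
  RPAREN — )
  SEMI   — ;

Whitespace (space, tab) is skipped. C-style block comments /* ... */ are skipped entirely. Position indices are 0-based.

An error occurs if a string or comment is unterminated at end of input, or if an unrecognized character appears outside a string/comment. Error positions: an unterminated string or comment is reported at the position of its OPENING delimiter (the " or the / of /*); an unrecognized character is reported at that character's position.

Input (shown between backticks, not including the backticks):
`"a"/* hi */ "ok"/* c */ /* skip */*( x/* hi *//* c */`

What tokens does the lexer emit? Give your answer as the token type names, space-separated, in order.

Answer: STR STR STAR LPAREN ID

Derivation:
pos=0: enter STRING mode
pos=0: emit STR "a" (now at pos=3)
pos=3: enter COMMENT mode (saw '/*')
exit COMMENT mode (now at pos=11)
pos=12: enter STRING mode
pos=12: emit STR "ok" (now at pos=16)
pos=16: enter COMMENT mode (saw '/*')
exit COMMENT mode (now at pos=23)
pos=24: enter COMMENT mode (saw '/*')
exit COMMENT mode (now at pos=34)
pos=34: emit STAR '*'
pos=35: emit LPAREN '('
pos=37: emit ID 'x' (now at pos=38)
pos=38: enter COMMENT mode (saw '/*')
exit COMMENT mode (now at pos=46)
pos=46: enter COMMENT mode (saw '/*')
exit COMMENT mode (now at pos=53)
DONE. 5 tokens: [STR, STR, STAR, LPAREN, ID]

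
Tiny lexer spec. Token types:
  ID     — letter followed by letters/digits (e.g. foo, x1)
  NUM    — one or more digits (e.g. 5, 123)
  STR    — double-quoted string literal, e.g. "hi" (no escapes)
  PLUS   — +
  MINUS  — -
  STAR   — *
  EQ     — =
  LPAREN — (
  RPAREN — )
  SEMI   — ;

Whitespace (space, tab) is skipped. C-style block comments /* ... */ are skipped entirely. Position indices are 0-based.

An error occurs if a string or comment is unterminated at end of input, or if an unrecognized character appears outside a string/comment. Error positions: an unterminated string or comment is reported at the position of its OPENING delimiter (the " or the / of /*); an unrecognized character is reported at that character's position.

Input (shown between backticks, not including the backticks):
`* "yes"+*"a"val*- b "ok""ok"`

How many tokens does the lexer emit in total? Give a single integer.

pos=0: emit STAR '*'
pos=2: enter STRING mode
pos=2: emit STR "yes" (now at pos=7)
pos=7: emit PLUS '+'
pos=8: emit STAR '*'
pos=9: enter STRING mode
pos=9: emit STR "a" (now at pos=12)
pos=12: emit ID 'val' (now at pos=15)
pos=15: emit STAR '*'
pos=16: emit MINUS '-'
pos=18: emit ID 'b' (now at pos=19)
pos=20: enter STRING mode
pos=20: emit STR "ok" (now at pos=24)
pos=24: enter STRING mode
pos=24: emit STR "ok" (now at pos=28)
DONE. 11 tokens: [STAR, STR, PLUS, STAR, STR, ID, STAR, MINUS, ID, STR, STR]

Answer: 11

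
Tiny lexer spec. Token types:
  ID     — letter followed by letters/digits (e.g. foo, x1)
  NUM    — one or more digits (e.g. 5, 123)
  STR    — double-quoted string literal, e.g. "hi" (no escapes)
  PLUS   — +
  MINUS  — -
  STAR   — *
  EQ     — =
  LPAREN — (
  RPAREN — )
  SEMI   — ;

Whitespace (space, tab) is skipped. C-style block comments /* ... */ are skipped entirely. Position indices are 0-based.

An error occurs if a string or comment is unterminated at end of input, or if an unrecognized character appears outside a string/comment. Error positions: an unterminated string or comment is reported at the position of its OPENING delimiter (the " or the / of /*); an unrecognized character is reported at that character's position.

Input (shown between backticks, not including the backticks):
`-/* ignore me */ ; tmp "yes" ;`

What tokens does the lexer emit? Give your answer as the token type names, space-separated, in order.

pos=0: emit MINUS '-'
pos=1: enter COMMENT mode (saw '/*')
exit COMMENT mode (now at pos=16)
pos=17: emit SEMI ';'
pos=19: emit ID 'tmp' (now at pos=22)
pos=23: enter STRING mode
pos=23: emit STR "yes" (now at pos=28)
pos=29: emit SEMI ';'
DONE. 5 tokens: [MINUS, SEMI, ID, STR, SEMI]

Answer: MINUS SEMI ID STR SEMI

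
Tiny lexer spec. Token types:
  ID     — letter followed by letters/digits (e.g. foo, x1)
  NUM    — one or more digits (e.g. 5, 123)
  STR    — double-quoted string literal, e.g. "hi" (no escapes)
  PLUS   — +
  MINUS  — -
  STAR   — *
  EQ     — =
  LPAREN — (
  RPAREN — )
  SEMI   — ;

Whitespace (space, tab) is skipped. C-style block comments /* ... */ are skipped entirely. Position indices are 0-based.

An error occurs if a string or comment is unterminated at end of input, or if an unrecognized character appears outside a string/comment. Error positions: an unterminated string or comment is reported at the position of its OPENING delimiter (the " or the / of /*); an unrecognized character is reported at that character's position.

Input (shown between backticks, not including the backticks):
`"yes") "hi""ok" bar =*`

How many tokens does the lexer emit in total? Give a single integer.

Answer: 7

Derivation:
pos=0: enter STRING mode
pos=0: emit STR "yes" (now at pos=5)
pos=5: emit RPAREN ')'
pos=7: enter STRING mode
pos=7: emit STR "hi" (now at pos=11)
pos=11: enter STRING mode
pos=11: emit STR "ok" (now at pos=15)
pos=16: emit ID 'bar' (now at pos=19)
pos=20: emit EQ '='
pos=21: emit STAR '*'
DONE. 7 tokens: [STR, RPAREN, STR, STR, ID, EQ, STAR]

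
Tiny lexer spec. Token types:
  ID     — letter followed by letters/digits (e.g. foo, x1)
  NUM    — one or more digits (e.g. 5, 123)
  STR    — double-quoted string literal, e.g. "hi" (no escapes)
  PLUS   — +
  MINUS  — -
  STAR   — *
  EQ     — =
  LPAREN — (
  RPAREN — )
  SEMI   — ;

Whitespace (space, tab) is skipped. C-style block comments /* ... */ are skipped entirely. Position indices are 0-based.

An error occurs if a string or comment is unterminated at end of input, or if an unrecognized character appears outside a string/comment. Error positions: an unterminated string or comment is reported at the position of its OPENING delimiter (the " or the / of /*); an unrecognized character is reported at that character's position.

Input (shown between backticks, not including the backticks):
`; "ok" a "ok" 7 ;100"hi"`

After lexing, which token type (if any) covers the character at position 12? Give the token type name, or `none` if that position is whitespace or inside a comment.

Answer: STR

Derivation:
pos=0: emit SEMI ';'
pos=2: enter STRING mode
pos=2: emit STR "ok" (now at pos=6)
pos=7: emit ID 'a' (now at pos=8)
pos=9: enter STRING mode
pos=9: emit STR "ok" (now at pos=13)
pos=14: emit NUM '7' (now at pos=15)
pos=16: emit SEMI ';'
pos=17: emit NUM '100' (now at pos=20)
pos=20: enter STRING mode
pos=20: emit STR "hi" (now at pos=24)
DONE. 8 tokens: [SEMI, STR, ID, STR, NUM, SEMI, NUM, STR]
Position 12: char is '"' -> STR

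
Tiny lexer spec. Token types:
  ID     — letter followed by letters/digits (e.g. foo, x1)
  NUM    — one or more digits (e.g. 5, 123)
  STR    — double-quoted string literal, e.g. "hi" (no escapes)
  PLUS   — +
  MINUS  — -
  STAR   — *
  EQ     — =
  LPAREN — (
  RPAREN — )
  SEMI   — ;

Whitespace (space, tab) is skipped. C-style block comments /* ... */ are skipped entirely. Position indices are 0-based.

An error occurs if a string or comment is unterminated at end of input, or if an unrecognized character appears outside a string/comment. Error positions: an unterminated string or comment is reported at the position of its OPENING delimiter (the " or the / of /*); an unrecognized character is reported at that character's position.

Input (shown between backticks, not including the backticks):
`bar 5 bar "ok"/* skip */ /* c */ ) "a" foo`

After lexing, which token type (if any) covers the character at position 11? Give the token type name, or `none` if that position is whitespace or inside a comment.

Answer: STR

Derivation:
pos=0: emit ID 'bar' (now at pos=3)
pos=4: emit NUM '5' (now at pos=5)
pos=6: emit ID 'bar' (now at pos=9)
pos=10: enter STRING mode
pos=10: emit STR "ok" (now at pos=14)
pos=14: enter COMMENT mode (saw '/*')
exit COMMENT mode (now at pos=24)
pos=25: enter COMMENT mode (saw '/*')
exit COMMENT mode (now at pos=32)
pos=33: emit RPAREN ')'
pos=35: enter STRING mode
pos=35: emit STR "a" (now at pos=38)
pos=39: emit ID 'foo' (now at pos=42)
DONE. 7 tokens: [ID, NUM, ID, STR, RPAREN, STR, ID]
Position 11: char is 'o' -> STR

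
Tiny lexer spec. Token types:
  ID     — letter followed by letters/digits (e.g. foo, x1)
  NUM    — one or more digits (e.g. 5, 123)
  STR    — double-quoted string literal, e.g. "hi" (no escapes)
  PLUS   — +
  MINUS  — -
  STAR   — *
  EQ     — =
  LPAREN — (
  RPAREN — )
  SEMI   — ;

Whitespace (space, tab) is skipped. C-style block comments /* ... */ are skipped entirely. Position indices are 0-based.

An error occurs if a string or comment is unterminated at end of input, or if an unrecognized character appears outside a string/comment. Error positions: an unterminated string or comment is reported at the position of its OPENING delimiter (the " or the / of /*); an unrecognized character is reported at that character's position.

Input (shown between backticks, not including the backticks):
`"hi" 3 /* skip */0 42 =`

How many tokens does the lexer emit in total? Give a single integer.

Answer: 5

Derivation:
pos=0: enter STRING mode
pos=0: emit STR "hi" (now at pos=4)
pos=5: emit NUM '3' (now at pos=6)
pos=7: enter COMMENT mode (saw '/*')
exit COMMENT mode (now at pos=17)
pos=17: emit NUM '0' (now at pos=18)
pos=19: emit NUM '42' (now at pos=21)
pos=22: emit EQ '='
DONE. 5 tokens: [STR, NUM, NUM, NUM, EQ]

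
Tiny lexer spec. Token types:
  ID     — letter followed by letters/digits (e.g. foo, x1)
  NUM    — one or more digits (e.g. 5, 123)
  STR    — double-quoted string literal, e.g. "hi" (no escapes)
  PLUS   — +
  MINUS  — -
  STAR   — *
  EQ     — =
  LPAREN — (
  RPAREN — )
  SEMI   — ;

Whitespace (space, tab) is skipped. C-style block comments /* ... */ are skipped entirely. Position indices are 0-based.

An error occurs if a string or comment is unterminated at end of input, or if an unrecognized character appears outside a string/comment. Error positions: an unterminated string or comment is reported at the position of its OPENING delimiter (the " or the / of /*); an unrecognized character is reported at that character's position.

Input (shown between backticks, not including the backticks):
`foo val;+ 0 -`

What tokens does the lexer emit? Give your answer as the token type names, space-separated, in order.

Answer: ID ID SEMI PLUS NUM MINUS

Derivation:
pos=0: emit ID 'foo' (now at pos=3)
pos=4: emit ID 'val' (now at pos=7)
pos=7: emit SEMI ';'
pos=8: emit PLUS '+'
pos=10: emit NUM '0' (now at pos=11)
pos=12: emit MINUS '-'
DONE. 6 tokens: [ID, ID, SEMI, PLUS, NUM, MINUS]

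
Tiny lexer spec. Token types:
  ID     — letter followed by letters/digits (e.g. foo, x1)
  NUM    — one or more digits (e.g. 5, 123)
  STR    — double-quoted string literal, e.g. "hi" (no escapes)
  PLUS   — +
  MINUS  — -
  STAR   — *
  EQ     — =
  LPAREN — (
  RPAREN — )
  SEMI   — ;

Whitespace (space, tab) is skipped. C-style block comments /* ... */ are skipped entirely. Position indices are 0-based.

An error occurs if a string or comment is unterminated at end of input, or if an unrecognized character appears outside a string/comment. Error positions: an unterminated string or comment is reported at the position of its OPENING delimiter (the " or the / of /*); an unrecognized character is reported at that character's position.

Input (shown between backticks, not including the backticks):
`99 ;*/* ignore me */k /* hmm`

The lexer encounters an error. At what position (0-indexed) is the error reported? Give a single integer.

Answer: 22

Derivation:
pos=0: emit NUM '99' (now at pos=2)
pos=3: emit SEMI ';'
pos=4: emit STAR '*'
pos=5: enter COMMENT mode (saw '/*')
exit COMMENT mode (now at pos=20)
pos=20: emit ID 'k' (now at pos=21)
pos=22: enter COMMENT mode (saw '/*')
pos=22: ERROR — unterminated comment (reached EOF)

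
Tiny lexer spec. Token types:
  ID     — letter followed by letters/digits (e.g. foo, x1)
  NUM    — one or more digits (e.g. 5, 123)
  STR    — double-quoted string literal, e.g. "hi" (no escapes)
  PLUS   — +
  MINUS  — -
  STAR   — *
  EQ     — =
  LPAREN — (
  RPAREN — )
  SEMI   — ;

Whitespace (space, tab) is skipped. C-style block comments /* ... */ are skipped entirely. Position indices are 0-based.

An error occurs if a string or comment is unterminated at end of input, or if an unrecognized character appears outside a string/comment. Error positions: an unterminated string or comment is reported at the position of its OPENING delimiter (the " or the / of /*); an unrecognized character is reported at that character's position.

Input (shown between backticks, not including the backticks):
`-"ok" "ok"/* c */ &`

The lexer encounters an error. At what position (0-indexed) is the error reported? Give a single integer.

Answer: 18

Derivation:
pos=0: emit MINUS '-'
pos=1: enter STRING mode
pos=1: emit STR "ok" (now at pos=5)
pos=6: enter STRING mode
pos=6: emit STR "ok" (now at pos=10)
pos=10: enter COMMENT mode (saw '/*')
exit COMMENT mode (now at pos=17)
pos=18: ERROR — unrecognized char '&'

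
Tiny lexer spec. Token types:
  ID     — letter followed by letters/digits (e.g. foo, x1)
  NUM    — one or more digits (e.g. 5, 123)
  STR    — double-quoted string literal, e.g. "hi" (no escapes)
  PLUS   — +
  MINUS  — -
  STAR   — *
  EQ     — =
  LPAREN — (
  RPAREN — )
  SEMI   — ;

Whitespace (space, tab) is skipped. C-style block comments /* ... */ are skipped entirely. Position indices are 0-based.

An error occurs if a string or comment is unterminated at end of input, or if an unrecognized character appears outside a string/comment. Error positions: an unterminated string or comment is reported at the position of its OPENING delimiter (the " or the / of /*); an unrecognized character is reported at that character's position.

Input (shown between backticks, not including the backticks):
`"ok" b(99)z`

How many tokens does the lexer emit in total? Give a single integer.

pos=0: enter STRING mode
pos=0: emit STR "ok" (now at pos=4)
pos=5: emit ID 'b' (now at pos=6)
pos=6: emit LPAREN '('
pos=7: emit NUM '99' (now at pos=9)
pos=9: emit RPAREN ')'
pos=10: emit ID 'z' (now at pos=11)
DONE. 6 tokens: [STR, ID, LPAREN, NUM, RPAREN, ID]

Answer: 6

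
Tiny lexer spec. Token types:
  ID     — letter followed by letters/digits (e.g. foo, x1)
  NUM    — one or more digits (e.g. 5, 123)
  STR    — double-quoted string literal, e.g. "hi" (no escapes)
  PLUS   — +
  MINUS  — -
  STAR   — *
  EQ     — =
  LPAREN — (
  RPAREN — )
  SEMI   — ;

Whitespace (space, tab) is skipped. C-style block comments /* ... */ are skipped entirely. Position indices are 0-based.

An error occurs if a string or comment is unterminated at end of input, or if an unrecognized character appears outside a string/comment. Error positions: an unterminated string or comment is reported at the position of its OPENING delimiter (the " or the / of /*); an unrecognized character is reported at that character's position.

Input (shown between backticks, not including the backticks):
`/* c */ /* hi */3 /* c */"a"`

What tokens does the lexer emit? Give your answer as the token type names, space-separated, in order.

pos=0: enter COMMENT mode (saw '/*')
exit COMMENT mode (now at pos=7)
pos=8: enter COMMENT mode (saw '/*')
exit COMMENT mode (now at pos=16)
pos=16: emit NUM '3' (now at pos=17)
pos=18: enter COMMENT mode (saw '/*')
exit COMMENT mode (now at pos=25)
pos=25: enter STRING mode
pos=25: emit STR "a" (now at pos=28)
DONE. 2 tokens: [NUM, STR]

Answer: NUM STR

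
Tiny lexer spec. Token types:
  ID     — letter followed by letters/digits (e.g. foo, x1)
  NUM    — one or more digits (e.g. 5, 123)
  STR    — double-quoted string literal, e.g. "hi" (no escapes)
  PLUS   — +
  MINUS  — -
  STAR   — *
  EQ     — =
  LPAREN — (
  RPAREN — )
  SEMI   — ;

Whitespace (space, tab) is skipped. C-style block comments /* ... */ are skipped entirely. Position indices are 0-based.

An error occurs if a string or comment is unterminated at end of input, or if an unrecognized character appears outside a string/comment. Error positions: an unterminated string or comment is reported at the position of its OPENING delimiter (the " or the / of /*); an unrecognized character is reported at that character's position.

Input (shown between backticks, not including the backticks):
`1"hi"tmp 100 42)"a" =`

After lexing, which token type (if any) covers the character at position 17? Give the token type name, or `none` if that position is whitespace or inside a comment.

Answer: STR

Derivation:
pos=0: emit NUM '1' (now at pos=1)
pos=1: enter STRING mode
pos=1: emit STR "hi" (now at pos=5)
pos=5: emit ID 'tmp' (now at pos=8)
pos=9: emit NUM '100' (now at pos=12)
pos=13: emit NUM '42' (now at pos=15)
pos=15: emit RPAREN ')'
pos=16: enter STRING mode
pos=16: emit STR "a" (now at pos=19)
pos=20: emit EQ '='
DONE. 8 tokens: [NUM, STR, ID, NUM, NUM, RPAREN, STR, EQ]
Position 17: char is 'a' -> STR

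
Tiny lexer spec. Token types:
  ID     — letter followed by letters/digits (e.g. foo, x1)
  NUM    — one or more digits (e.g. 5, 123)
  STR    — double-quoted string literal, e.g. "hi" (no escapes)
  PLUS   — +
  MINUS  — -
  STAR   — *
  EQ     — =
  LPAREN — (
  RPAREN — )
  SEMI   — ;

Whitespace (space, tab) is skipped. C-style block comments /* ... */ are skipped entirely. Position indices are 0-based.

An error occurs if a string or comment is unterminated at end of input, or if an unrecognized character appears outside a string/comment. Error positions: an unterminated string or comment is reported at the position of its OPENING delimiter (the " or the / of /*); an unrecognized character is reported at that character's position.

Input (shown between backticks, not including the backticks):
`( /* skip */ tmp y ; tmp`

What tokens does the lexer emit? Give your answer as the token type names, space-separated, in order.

Answer: LPAREN ID ID SEMI ID

Derivation:
pos=0: emit LPAREN '('
pos=2: enter COMMENT mode (saw '/*')
exit COMMENT mode (now at pos=12)
pos=13: emit ID 'tmp' (now at pos=16)
pos=17: emit ID 'y' (now at pos=18)
pos=19: emit SEMI ';'
pos=21: emit ID 'tmp' (now at pos=24)
DONE. 5 tokens: [LPAREN, ID, ID, SEMI, ID]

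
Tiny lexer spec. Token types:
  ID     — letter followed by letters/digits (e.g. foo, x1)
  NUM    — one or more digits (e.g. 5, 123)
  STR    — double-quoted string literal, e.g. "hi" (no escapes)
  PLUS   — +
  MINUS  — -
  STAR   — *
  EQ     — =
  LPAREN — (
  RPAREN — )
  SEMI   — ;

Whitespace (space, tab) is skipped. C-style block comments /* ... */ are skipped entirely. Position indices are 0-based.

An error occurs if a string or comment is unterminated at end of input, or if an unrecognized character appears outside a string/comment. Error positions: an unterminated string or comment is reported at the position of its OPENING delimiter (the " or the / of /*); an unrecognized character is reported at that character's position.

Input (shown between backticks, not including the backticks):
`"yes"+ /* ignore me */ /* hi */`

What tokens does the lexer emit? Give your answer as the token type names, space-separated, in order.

Answer: STR PLUS

Derivation:
pos=0: enter STRING mode
pos=0: emit STR "yes" (now at pos=5)
pos=5: emit PLUS '+'
pos=7: enter COMMENT mode (saw '/*')
exit COMMENT mode (now at pos=22)
pos=23: enter COMMENT mode (saw '/*')
exit COMMENT mode (now at pos=31)
DONE. 2 tokens: [STR, PLUS]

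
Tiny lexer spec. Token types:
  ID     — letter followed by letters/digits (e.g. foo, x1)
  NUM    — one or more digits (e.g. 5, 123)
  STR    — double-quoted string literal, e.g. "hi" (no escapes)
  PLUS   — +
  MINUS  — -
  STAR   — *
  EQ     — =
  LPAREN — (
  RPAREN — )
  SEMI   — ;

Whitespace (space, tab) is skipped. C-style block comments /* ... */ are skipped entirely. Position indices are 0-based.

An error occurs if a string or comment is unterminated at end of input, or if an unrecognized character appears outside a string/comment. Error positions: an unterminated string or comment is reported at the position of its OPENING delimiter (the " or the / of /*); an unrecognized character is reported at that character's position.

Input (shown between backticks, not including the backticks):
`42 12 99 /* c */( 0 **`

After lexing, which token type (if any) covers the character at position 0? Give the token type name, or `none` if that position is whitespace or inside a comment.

Answer: NUM

Derivation:
pos=0: emit NUM '42' (now at pos=2)
pos=3: emit NUM '12' (now at pos=5)
pos=6: emit NUM '99' (now at pos=8)
pos=9: enter COMMENT mode (saw '/*')
exit COMMENT mode (now at pos=16)
pos=16: emit LPAREN '('
pos=18: emit NUM '0' (now at pos=19)
pos=20: emit STAR '*'
pos=21: emit STAR '*'
DONE. 7 tokens: [NUM, NUM, NUM, LPAREN, NUM, STAR, STAR]
Position 0: char is '4' -> NUM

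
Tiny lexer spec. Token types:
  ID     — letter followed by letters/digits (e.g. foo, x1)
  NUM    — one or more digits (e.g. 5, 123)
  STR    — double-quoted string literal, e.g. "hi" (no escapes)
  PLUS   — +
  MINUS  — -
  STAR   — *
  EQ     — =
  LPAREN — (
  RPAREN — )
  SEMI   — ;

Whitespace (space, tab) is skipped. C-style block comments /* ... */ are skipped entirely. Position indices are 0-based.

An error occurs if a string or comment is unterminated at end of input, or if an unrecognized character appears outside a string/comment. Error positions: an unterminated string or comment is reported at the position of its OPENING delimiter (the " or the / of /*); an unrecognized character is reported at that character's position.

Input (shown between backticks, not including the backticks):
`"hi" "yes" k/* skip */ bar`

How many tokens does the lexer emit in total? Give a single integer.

pos=0: enter STRING mode
pos=0: emit STR "hi" (now at pos=4)
pos=5: enter STRING mode
pos=5: emit STR "yes" (now at pos=10)
pos=11: emit ID 'k' (now at pos=12)
pos=12: enter COMMENT mode (saw '/*')
exit COMMENT mode (now at pos=22)
pos=23: emit ID 'bar' (now at pos=26)
DONE. 4 tokens: [STR, STR, ID, ID]

Answer: 4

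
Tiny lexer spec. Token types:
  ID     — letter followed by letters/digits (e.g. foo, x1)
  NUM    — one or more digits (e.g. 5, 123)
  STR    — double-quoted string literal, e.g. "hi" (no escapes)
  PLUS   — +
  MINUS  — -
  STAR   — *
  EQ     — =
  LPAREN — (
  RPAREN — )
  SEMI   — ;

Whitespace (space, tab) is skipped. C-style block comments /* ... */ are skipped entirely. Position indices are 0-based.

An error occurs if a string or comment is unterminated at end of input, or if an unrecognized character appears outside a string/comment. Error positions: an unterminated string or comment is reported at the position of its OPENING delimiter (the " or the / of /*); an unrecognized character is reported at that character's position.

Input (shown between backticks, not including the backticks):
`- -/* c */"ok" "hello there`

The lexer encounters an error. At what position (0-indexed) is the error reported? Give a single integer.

Answer: 15

Derivation:
pos=0: emit MINUS '-'
pos=2: emit MINUS '-'
pos=3: enter COMMENT mode (saw '/*')
exit COMMENT mode (now at pos=10)
pos=10: enter STRING mode
pos=10: emit STR "ok" (now at pos=14)
pos=15: enter STRING mode
pos=15: ERROR — unterminated string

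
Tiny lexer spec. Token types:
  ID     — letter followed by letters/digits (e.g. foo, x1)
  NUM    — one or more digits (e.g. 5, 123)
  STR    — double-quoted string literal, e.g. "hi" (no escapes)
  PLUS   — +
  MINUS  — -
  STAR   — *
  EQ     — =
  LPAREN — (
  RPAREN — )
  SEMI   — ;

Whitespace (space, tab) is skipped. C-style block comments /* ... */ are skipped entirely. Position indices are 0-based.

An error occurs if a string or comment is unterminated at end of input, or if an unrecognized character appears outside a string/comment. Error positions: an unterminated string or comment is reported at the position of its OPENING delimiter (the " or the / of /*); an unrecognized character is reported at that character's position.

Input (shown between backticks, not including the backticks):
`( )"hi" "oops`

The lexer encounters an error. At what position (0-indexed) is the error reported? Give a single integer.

pos=0: emit LPAREN '('
pos=2: emit RPAREN ')'
pos=3: enter STRING mode
pos=3: emit STR "hi" (now at pos=7)
pos=8: enter STRING mode
pos=8: ERROR — unterminated string

Answer: 8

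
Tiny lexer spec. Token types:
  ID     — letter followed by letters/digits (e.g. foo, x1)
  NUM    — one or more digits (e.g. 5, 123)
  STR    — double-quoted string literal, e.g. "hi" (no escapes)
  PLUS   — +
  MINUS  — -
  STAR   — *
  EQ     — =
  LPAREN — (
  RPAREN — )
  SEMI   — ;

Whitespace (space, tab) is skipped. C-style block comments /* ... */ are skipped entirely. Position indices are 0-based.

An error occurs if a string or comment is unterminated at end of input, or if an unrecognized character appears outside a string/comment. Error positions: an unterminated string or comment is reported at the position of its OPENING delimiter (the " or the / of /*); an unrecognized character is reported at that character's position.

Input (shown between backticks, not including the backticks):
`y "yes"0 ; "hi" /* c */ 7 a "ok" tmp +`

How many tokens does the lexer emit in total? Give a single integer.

pos=0: emit ID 'y' (now at pos=1)
pos=2: enter STRING mode
pos=2: emit STR "yes" (now at pos=7)
pos=7: emit NUM '0' (now at pos=8)
pos=9: emit SEMI ';'
pos=11: enter STRING mode
pos=11: emit STR "hi" (now at pos=15)
pos=16: enter COMMENT mode (saw '/*')
exit COMMENT mode (now at pos=23)
pos=24: emit NUM '7' (now at pos=25)
pos=26: emit ID 'a' (now at pos=27)
pos=28: enter STRING mode
pos=28: emit STR "ok" (now at pos=32)
pos=33: emit ID 'tmp' (now at pos=36)
pos=37: emit PLUS '+'
DONE. 10 tokens: [ID, STR, NUM, SEMI, STR, NUM, ID, STR, ID, PLUS]

Answer: 10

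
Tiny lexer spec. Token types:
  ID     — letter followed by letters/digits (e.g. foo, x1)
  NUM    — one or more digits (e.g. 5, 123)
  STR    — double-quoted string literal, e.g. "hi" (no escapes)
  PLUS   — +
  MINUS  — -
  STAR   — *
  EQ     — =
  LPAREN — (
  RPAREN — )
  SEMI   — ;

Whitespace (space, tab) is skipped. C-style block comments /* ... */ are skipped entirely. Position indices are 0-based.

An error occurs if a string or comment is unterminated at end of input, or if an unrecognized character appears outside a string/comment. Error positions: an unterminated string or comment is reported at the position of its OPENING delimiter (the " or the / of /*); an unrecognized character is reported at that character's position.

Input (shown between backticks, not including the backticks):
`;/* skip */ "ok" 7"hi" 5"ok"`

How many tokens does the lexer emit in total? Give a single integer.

pos=0: emit SEMI ';'
pos=1: enter COMMENT mode (saw '/*')
exit COMMENT mode (now at pos=11)
pos=12: enter STRING mode
pos=12: emit STR "ok" (now at pos=16)
pos=17: emit NUM '7' (now at pos=18)
pos=18: enter STRING mode
pos=18: emit STR "hi" (now at pos=22)
pos=23: emit NUM '5' (now at pos=24)
pos=24: enter STRING mode
pos=24: emit STR "ok" (now at pos=28)
DONE. 6 tokens: [SEMI, STR, NUM, STR, NUM, STR]

Answer: 6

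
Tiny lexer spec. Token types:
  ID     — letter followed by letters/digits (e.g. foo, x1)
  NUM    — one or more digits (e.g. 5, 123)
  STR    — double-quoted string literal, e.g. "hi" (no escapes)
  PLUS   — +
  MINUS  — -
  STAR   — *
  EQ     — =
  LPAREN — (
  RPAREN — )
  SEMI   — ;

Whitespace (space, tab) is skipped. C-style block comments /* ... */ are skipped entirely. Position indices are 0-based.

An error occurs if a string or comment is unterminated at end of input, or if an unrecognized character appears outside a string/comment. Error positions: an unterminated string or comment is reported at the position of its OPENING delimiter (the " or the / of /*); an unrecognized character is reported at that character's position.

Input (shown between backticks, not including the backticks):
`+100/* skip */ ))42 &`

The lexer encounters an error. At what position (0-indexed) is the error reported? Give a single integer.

Answer: 20

Derivation:
pos=0: emit PLUS '+'
pos=1: emit NUM '100' (now at pos=4)
pos=4: enter COMMENT mode (saw '/*')
exit COMMENT mode (now at pos=14)
pos=15: emit RPAREN ')'
pos=16: emit RPAREN ')'
pos=17: emit NUM '42' (now at pos=19)
pos=20: ERROR — unrecognized char '&'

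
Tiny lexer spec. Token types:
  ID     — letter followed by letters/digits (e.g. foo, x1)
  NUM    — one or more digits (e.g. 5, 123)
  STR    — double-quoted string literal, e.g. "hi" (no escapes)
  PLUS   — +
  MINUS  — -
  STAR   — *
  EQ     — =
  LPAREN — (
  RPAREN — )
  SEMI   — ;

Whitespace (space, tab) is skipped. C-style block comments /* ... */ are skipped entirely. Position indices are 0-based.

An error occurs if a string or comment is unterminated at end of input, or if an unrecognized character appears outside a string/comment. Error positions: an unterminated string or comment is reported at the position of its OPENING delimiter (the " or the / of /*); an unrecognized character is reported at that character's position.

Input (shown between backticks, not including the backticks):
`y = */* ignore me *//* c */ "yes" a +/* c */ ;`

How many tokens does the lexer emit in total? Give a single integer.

Answer: 7

Derivation:
pos=0: emit ID 'y' (now at pos=1)
pos=2: emit EQ '='
pos=4: emit STAR '*'
pos=5: enter COMMENT mode (saw '/*')
exit COMMENT mode (now at pos=20)
pos=20: enter COMMENT mode (saw '/*')
exit COMMENT mode (now at pos=27)
pos=28: enter STRING mode
pos=28: emit STR "yes" (now at pos=33)
pos=34: emit ID 'a' (now at pos=35)
pos=36: emit PLUS '+'
pos=37: enter COMMENT mode (saw '/*')
exit COMMENT mode (now at pos=44)
pos=45: emit SEMI ';'
DONE. 7 tokens: [ID, EQ, STAR, STR, ID, PLUS, SEMI]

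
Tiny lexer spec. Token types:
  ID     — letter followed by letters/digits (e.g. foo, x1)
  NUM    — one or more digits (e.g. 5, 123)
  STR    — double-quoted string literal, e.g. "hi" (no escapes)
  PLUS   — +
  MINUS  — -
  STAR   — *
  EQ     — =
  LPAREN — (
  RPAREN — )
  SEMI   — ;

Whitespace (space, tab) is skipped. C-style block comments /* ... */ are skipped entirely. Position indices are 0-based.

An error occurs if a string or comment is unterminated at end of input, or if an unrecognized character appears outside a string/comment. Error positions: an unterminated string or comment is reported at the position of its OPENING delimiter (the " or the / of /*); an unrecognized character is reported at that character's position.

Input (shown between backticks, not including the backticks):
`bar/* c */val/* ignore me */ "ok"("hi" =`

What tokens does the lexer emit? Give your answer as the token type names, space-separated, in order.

pos=0: emit ID 'bar' (now at pos=3)
pos=3: enter COMMENT mode (saw '/*')
exit COMMENT mode (now at pos=10)
pos=10: emit ID 'val' (now at pos=13)
pos=13: enter COMMENT mode (saw '/*')
exit COMMENT mode (now at pos=28)
pos=29: enter STRING mode
pos=29: emit STR "ok" (now at pos=33)
pos=33: emit LPAREN '('
pos=34: enter STRING mode
pos=34: emit STR "hi" (now at pos=38)
pos=39: emit EQ '='
DONE. 6 tokens: [ID, ID, STR, LPAREN, STR, EQ]

Answer: ID ID STR LPAREN STR EQ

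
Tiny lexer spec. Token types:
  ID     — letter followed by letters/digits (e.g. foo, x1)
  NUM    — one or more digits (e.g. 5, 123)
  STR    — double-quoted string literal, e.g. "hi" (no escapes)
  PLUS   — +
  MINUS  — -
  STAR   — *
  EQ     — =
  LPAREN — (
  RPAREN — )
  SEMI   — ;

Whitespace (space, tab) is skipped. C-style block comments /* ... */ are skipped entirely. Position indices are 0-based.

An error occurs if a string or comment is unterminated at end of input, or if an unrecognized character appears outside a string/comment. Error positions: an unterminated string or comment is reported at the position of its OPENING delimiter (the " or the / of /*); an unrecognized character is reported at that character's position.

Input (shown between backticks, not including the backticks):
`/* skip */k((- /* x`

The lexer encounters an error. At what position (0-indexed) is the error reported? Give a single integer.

pos=0: enter COMMENT mode (saw '/*')
exit COMMENT mode (now at pos=10)
pos=10: emit ID 'k' (now at pos=11)
pos=11: emit LPAREN '('
pos=12: emit LPAREN '('
pos=13: emit MINUS '-'
pos=15: enter COMMENT mode (saw '/*')
pos=15: ERROR — unterminated comment (reached EOF)

Answer: 15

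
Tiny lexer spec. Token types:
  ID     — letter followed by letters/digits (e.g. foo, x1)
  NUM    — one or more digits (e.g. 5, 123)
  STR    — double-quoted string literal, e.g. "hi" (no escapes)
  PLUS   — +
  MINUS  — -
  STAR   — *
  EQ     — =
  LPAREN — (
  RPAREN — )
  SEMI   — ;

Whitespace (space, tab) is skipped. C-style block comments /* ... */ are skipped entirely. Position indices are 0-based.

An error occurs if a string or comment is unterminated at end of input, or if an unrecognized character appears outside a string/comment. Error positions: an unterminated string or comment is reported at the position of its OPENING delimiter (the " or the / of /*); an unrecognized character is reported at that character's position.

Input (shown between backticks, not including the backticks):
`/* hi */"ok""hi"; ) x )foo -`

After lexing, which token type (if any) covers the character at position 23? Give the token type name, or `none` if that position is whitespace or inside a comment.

Answer: ID

Derivation:
pos=0: enter COMMENT mode (saw '/*')
exit COMMENT mode (now at pos=8)
pos=8: enter STRING mode
pos=8: emit STR "ok" (now at pos=12)
pos=12: enter STRING mode
pos=12: emit STR "hi" (now at pos=16)
pos=16: emit SEMI ';'
pos=18: emit RPAREN ')'
pos=20: emit ID 'x' (now at pos=21)
pos=22: emit RPAREN ')'
pos=23: emit ID 'foo' (now at pos=26)
pos=27: emit MINUS '-'
DONE. 8 tokens: [STR, STR, SEMI, RPAREN, ID, RPAREN, ID, MINUS]
Position 23: char is 'f' -> ID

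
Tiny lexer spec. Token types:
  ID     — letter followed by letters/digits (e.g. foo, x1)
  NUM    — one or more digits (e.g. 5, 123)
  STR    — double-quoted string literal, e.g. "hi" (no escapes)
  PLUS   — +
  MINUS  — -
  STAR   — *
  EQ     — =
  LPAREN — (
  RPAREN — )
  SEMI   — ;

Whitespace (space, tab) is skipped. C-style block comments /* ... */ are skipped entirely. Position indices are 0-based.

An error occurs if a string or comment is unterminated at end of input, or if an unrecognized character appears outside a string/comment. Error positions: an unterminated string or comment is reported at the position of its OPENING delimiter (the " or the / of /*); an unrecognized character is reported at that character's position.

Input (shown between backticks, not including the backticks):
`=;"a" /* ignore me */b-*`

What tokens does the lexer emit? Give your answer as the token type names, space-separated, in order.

Answer: EQ SEMI STR ID MINUS STAR

Derivation:
pos=0: emit EQ '='
pos=1: emit SEMI ';'
pos=2: enter STRING mode
pos=2: emit STR "a" (now at pos=5)
pos=6: enter COMMENT mode (saw '/*')
exit COMMENT mode (now at pos=21)
pos=21: emit ID 'b' (now at pos=22)
pos=22: emit MINUS '-'
pos=23: emit STAR '*'
DONE. 6 tokens: [EQ, SEMI, STR, ID, MINUS, STAR]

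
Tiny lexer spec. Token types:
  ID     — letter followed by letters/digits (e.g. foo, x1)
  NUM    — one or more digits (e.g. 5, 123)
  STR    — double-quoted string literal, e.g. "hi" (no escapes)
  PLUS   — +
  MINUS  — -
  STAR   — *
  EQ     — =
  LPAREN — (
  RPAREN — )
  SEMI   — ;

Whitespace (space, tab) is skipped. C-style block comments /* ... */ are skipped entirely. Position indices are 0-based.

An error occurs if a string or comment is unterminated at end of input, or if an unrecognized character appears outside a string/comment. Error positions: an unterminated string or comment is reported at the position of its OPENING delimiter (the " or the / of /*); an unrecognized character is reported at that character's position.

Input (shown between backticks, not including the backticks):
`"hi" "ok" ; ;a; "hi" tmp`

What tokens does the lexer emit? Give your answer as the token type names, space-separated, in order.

pos=0: enter STRING mode
pos=0: emit STR "hi" (now at pos=4)
pos=5: enter STRING mode
pos=5: emit STR "ok" (now at pos=9)
pos=10: emit SEMI ';'
pos=12: emit SEMI ';'
pos=13: emit ID 'a' (now at pos=14)
pos=14: emit SEMI ';'
pos=16: enter STRING mode
pos=16: emit STR "hi" (now at pos=20)
pos=21: emit ID 'tmp' (now at pos=24)
DONE. 8 tokens: [STR, STR, SEMI, SEMI, ID, SEMI, STR, ID]

Answer: STR STR SEMI SEMI ID SEMI STR ID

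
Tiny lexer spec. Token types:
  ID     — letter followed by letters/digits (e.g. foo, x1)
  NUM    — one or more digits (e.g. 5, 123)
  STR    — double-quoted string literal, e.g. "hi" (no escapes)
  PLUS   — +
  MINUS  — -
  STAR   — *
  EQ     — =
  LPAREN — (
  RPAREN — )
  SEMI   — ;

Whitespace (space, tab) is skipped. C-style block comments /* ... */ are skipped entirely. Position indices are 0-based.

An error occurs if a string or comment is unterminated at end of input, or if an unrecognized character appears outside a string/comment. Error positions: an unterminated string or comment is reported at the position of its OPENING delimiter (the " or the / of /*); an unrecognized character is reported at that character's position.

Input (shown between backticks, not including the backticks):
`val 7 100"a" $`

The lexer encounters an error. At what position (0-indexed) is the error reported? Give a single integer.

Answer: 13

Derivation:
pos=0: emit ID 'val' (now at pos=3)
pos=4: emit NUM '7' (now at pos=5)
pos=6: emit NUM '100' (now at pos=9)
pos=9: enter STRING mode
pos=9: emit STR "a" (now at pos=12)
pos=13: ERROR — unrecognized char '$'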